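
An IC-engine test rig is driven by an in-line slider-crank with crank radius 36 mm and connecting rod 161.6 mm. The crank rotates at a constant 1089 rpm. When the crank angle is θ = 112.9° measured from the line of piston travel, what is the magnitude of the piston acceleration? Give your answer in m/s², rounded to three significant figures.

256

ω = 2π·1089/60 = 114 rad/s
x(θ) = r cosθ + √(L² − r² sin²θ); with ω constant, a = ω²·d²x/dθ².
d²x/dθ² = −r cosθ − r²(cos2θ)/√u − r⁴ sin²2θ/(4u^{3/2}),  u = L² − r² sin²θ = 0.0250148 m².
Substituting r = 0.036 m, L = 0.1616 m, θ = 112.9°: d²x/dθ² = +0.019667 m.
a = ω²·d²x/dθ² = (114)²·(+0.019667) = +255.77 m/s²;  |a| = 255.77 m/s².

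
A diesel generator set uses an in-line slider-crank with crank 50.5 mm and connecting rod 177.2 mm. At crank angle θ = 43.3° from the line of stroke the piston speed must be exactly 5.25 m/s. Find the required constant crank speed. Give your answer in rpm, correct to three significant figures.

1190

For an in-line slider-crank, |v_piston| = rω|sinθ|·[1 + r cosθ/√(L² − r² sin²θ)].
With r = 0.0505 m, L = 0.1772 m, θ = 43.3°: the bracketed kinematic factor |dx/dθ| = 0.041958 m.
ω = v/|dx/dθ| = 5.25/0.041958 = 125.12 rad/s.
N = 60ω/(2π) = 1194.8 rpm.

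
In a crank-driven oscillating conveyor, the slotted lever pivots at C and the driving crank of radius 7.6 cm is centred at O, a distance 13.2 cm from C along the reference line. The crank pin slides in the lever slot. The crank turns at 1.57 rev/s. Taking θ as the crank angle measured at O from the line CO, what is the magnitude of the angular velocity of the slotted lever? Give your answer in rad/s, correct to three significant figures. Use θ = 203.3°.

7.11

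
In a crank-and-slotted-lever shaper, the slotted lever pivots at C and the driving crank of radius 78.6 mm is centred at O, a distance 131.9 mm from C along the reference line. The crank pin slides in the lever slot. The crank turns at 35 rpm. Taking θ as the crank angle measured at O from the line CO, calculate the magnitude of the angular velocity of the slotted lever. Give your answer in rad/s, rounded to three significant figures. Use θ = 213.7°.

ω = 3.665 rad/s (from 35 rpm).
Crank pin A relative to C: A = (d + r cosθ, r sinθ); lever angle φ = atan2(r sinθ, d + r cosθ).
Differentiating tanφ: φ̇ = rω(d cosθ + r)/(d² + r² + 2dr cosθ).
d² + r² + 2dr cosθ = |CA|² = 0.00632527 m²;  d cosθ + r = -0.031135 m.
|ω_lever| = |0.0786·3.665·-0.031135| / 0.00632527 = 1.418 rad/s.

1.42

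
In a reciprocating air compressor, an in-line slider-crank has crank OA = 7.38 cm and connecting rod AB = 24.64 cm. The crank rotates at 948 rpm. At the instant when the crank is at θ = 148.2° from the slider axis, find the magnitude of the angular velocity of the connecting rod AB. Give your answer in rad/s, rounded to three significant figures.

25.6

ω = 99.27 rad/s (converted from 948 rpm).
The rod makes angle φ with the slider axis where L sinφ = r sinθ; differentiating, L cosφ·φ̇ = r ω cosθ.
L cosφ = √(L² − r² sin²θ) = 0.24331 m.
|ω_rod| = r ω |cosθ| / √(L² − r² sin²θ) = 0.0738·99.27·0.84989/0.24331 = 25.591 rad/s.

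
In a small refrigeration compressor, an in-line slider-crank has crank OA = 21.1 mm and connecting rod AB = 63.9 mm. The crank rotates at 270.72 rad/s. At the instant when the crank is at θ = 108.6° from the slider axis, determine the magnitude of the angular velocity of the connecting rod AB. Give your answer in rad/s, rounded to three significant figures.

30.0

ω = 270.7 rad/s
The rod makes angle φ with the slider axis where L sinφ = r sinθ; differentiating, L cosφ·φ̇ = r ω cosθ.
L cosφ = √(L² − r² sin²θ) = 0.06069 m.
|ω_rod| = r ω |cosθ| / √(L² − r² sin²θ) = 0.0211·270.7·0.31896/0.06069 = 30.021 rad/s.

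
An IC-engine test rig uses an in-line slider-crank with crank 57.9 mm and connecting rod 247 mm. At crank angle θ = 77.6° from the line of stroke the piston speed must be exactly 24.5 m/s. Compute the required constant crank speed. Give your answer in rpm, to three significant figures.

3930

For an in-line slider-crank, |v_piston| = rω|sinθ|·[1 + r cosθ/√(L² − r² sin²θ)].
With r = 0.0579 m, L = 0.247 m, θ = 77.6°: the bracketed kinematic factor |dx/dθ| = 0.059474 m.
ω = v/|dx/dθ| = 24.5/0.059474 = 411.95 rad/s.
N = 60ω/(2π) = 3933.8 rpm.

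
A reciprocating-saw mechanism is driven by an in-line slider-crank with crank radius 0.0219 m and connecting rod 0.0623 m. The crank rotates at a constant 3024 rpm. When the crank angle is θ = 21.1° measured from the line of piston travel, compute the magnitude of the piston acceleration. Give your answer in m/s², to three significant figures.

2640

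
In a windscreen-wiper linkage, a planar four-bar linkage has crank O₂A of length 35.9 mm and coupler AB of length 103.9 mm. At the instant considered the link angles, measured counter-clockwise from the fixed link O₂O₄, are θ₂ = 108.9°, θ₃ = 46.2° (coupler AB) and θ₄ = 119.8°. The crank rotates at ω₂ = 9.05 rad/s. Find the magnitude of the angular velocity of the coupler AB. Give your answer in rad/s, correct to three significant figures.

0.616

ω₂ = 9.05 rad/s
Differentiating the loop-closure r₂e^{iθ₂}+r₃e^{iθ₃}=r₁+r₄e^{iθ₄} gives r₂ω₂e^{iθ₂}+r₃ω₃e^{iθ₃}=r₄ω₄e^{iθ₄}.
Eliminating the other unknown: ω₃ = r₂ω₂ sin(θ₄−θ₂) / [r₃ sin(θ₃−θ₄)].
Numerator sine = +0.18910; denominator sine = -0.95931.
Result = 0.0359·9.05·(+0.18910) / (0.1039·(-0.95931)) = -0.61638 rad/s; magnitude 0.61638 rad/s.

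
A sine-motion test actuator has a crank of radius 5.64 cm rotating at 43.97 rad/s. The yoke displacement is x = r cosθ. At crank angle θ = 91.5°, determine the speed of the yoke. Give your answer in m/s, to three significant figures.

2.48

ω = 43.97 rad/s
x = r cosθ ⇒ ẋ = −rω sinθ.
|v| = rω|sinθ| = 0.0564·43.97·|sin 91.5°| = 2.4791 m/s.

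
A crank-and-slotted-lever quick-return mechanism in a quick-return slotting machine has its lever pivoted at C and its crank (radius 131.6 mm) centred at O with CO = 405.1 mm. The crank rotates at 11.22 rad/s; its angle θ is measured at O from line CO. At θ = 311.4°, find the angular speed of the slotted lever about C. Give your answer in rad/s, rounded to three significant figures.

ω = 11.22 rad/s
Crank pin A relative to C: A = (d + r cosθ, r sinθ); lever angle φ = atan2(r sinθ, d + r cosθ).
Differentiating tanφ: φ̇ = rω(d cosθ + r)/(d² + r² + 2dr cosθ).
d² + r² + 2dr cosθ = |CA|² = 0.251935 m²;  d cosθ + r = +0.3995 m.
|ω_lever| = |0.1316·11.22·+0.3995| / 0.251935 = 2.3414 rad/s.

2.34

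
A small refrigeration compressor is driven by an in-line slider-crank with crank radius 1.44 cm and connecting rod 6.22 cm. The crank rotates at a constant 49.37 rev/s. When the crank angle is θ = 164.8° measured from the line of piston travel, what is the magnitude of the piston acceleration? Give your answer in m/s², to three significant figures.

ω = 2π·49.4 = 310.2 rad/s
x(θ) = r cosθ + √(L² − r² sin²θ); with ω constant, a = ω²·d²x/dθ².
d²x/dθ² = −r cosθ − r²(cos2θ)/√u − r⁴ sin²2θ/(4u^{3/2}),  u = L² − r² sin²θ = 0.00385459 m².
Substituting r = 0.0144 m, L = 0.0622 m, θ = 164.8°: d²x/dθ² = +0.011004 m.
a = ω²·d²x/dθ² = (310.2)²·(+0.011004) = +1058.9 m/s²;  |a| = 1058.9 m/s².

1060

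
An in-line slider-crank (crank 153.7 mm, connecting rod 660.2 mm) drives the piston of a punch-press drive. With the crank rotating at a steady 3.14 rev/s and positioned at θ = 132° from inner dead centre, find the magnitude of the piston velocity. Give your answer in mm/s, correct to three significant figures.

1900

ω = 2π·3.14 = 19.73 rad/s
For an in-line slider-crank, x = r cosθ + √(L² − r² sin²θ), so v = −rω sinθ·[1 + r cosθ/√(L² − r² sin²θ)].
With r = 0.1537 m, L = 0.6602 m, θ = 132°: √(L² − r² sin²θ) = 0.65024 m.
v = −0.1537·19.73·0.74314·[1 + 0.1537·-0.66913/0.65024] = -1.8971 m/s.
|v| = 1.8971 m/s = 1897.1 mm/s.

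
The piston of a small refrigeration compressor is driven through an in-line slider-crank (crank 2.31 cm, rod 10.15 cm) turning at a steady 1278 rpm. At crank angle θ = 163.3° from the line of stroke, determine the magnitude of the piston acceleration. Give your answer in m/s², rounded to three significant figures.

317

ω = 2π·1278/60 = 133.8 rad/s
x(θ) = r cosθ + √(L² − r² sin²θ); with ω constant, a = ω²·d²x/dθ².
d²x/dθ² = −r cosθ − r²(cos2θ)/√u − r⁴ sin²2θ/(4u^{3/2}),  u = L² − r² sin²θ = 0.0102582 m².
Substituting r = 0.0231 m, L = 0.1015 m, θ = 163.3°: d²x/dθ² = +0.017707 m.
a = ω²·d²x/dθ² = (133.8)²·(+0.017707) = +317.14 m/s²;  |a| = 317.14 m/s².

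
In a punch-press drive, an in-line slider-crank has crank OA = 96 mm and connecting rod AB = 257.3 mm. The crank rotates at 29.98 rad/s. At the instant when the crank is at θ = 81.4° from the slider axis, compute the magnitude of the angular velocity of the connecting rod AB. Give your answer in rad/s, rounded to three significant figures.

1.80

ω = 29.98 rad/s
The rod makes angle φ with the slider axis where L sinφ = r sinθ; differentiating, L cosφ·φ̇ = r ω cosθ.
L cosφ = √(L² − r² sin²θ) = 0.23915 m.
|ω_rod| = r ω |cosθ| / √(L² − r² sin²θ) = 0.096·29.98·0.14954/0.23915 = 1.7996 rad/s.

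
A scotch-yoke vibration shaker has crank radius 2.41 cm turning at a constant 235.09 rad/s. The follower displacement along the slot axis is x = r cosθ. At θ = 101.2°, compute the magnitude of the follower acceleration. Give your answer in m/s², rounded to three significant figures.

ω = 235.1 rad/s
x = r cosθ ⇒ ẍ = −rω² cosθ (ω constant).
|a| = rω²|cosθ| = 0.0241·(235.1)²·|cos 101.2°| = 258.71 m/s².

259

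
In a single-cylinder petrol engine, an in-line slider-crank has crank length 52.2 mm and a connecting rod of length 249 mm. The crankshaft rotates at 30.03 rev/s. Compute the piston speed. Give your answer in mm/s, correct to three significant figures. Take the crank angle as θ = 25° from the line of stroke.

4960

ω = 2π·30 = 188.7 rad/s
For an in-line slider-crank, x = r cosθ + √(L² − r² sin²θ), so v = −rω sinθ·[1 + r cosθ/√(L² − r² sin²θ)].
With r = 0.0522 m, L = 0.249 m, θ = 25°: √(L² − r² sin²θ) = 0.24802 m.
v = −0.0522·188.7·0.42262·[1 + 0.0522·0.90631/0.24802] = -4.9565 m/s.
|v| = 4.9565 m/s = 4956.5 mm/s.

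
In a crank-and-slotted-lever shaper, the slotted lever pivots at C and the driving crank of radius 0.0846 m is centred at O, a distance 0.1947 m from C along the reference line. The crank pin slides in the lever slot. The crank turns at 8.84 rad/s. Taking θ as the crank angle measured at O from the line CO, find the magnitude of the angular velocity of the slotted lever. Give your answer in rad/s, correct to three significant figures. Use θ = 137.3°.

2.10

ω = 8.84 rad/s
Crank pin A relative to C: A = (d + r cosθ, r sinθ); lever angle φ = atan2(r sinθ, d + r cosθ).
Differentiating tanφ: φ̇ = rω(d cosθ + r)/(d² + r² + 2dr cosθ).
d² + r² + 2dr cosθ = |CA|² = 0.0208548 m²;  d cosθ + r = -0.058488 m.
|ω_lever| = |0.0846·8.84·-0.058488| / 0.0208548 = 2.0974 rad/s.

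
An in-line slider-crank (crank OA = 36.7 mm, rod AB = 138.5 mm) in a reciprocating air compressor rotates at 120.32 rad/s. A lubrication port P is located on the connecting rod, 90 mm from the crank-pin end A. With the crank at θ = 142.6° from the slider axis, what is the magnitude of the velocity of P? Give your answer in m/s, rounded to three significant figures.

ω = 120.3 rad/s.  Crank-pin speed |V_A| = rω = 4.4157 m/s, perpendicular to OA.
Rod angle: sinφ = −(r/L) sinθ ⇒ φ = -9.262°; ω_rod = −rω cosθ/√(L²−r²sin²θ) = +25.663 rad/s.
V_P = V_A + ω_rod × AP, with AP = 0.09 m along the rod.
Components: V_Px = −rω sinθ − a·ω_rod·sinφ = -2.3103 m/s;  V_Py = rω cosθ + a·ω_rod·cosφ = -1.2284 m/s.
|V_P| = √(V_Px² + V_Py²) = 2.6166 m/s.

2.62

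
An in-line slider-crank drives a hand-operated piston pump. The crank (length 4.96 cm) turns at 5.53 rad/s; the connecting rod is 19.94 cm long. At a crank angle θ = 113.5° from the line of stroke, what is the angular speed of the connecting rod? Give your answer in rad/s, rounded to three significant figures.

ω = 5.53 rad/s
The rod makes angle φ with the slider axis where L sinφ = r sinθ; differentiating, L cosφ·φ̇ = r ω cosθ.
L cosφ = √(L² − r² sin²θ) = 0.19414 m.
|ω_rod| = r ω |cosθ| / √(L² − r² sin²θ) = 0.0496·5.53·0.39875/0.19414 = 0.56336 rad/s.

0.563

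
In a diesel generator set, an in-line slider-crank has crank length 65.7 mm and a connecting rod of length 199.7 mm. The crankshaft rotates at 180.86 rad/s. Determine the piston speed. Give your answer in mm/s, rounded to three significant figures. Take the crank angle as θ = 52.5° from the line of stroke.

ω = 180.9 rad/s
For an in-line slider-crank, x = r cosθ + √(L² − r² sin²θ), so v = −rω sinθ·[1 + r cosθ/√(L² − r² sin²θ)].
With r = 0.0657 m, L = 0.1997 m, θ = 52.5°: √(L² − r² sin²θ) = 0.19278 m.
v = −0.0657·180.9·0.79335·[1 + 0.0657·0.60876/0.19278] = -11.383 m/s.
|v| = 11.383 m/s = 11383 mm/s.

11400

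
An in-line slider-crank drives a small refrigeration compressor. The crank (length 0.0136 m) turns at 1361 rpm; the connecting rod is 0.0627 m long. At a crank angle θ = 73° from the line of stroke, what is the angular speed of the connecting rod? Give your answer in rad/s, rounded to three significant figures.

9.24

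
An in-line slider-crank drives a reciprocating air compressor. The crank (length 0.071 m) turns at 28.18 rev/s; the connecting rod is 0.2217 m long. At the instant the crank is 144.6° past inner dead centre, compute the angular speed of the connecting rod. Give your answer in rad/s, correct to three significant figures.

ω = 177.1 rad/s (converted from 28.18 rev/s).
The rod makes angle φ with the slider axis where L sinφ = r sinθ; differentiating, L cosφ·φ̇ = r ω cosθ.
L cosφ = √(L² − r² sin²θ) = 0.21785 m.
|ω_rod| = r ω |cosθ| / √(L² − r² sin²θ) = 0.071·177.1·0.81513/0.21785 = 47.038 rad/s.

47.0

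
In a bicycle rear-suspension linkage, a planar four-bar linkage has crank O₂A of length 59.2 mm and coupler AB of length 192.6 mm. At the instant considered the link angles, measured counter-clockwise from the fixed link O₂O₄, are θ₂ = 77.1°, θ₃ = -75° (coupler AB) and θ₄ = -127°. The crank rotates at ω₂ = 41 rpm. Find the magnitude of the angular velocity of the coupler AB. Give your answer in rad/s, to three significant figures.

0.684

ω₂ = 4.294 rad/s (from 41 rpm).
Differentiating the loop-closure r₂e^{iθ₂}+r₃e^{iθ₃}=r₁+r₄e^{iθ₄} gives r₂ω₂e^{iθ₂}+r₃ω₃e^{iθ₃}=r₄ω₄e^{iθ₄}.
Eliminating the other unknown: ω₃ = r₂ω₂ sin(θ₄−θ₂) / [r₃ sin(θ₃−θ₄)].
Numerator sine = +0.40833; denominator sine = +0.78801.
Result = 0.0592·4.294·(+0.40833) / (0.1926·(+0.78801)) = +0.68384 rad/s; magnitude 0.68384 rad/s.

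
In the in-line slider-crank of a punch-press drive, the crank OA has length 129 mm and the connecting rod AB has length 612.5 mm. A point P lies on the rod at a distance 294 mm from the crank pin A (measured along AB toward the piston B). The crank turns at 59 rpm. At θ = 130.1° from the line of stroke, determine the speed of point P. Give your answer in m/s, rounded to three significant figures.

ω = 6.178 rad/s.  Crank-pin speed |V_A| = rω = 0.79702 m/s, perpendicular to OA.
Rod angle: sinφ = −(r/L) sinθ ⇒ φ = -9.271°; ω_rod = −rω cosθ/√(L²−r²sin²θ) = +0.84927 rad/s.
V_P = V_A + ω_rod × AP, with AP = 0.294 m along the rod.
Components: V_Px = −rω sinθ − a·ω_rod·sinφ = -0.56943 m/s;  V_Py = rω cosθ + a·ω_rod·cosφ = -0.26696 m/s.
|V_P| = √(V_Px² + V_Py²) = 0.62891 m/s.

0.629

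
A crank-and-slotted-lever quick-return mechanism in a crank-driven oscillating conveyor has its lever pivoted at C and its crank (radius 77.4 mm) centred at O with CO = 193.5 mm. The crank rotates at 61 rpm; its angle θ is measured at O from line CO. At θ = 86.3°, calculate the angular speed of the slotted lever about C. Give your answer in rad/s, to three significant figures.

0.980

ω = 6.388 rad/s (from 61 rpm).
Crank pin A relative to C: A = (d + r cosθ, r sinθ); lever angle φ = atan2(r sinθ, d + r cosθ).
Differentiating tanφ: φ̇ = rω(d cosθ + r)/(d² + r² + 2dr cosθ).
d² + r² + 2dr cosθ = |CA|² = 0.045366 m²;  d cosθ + r = +0.089887 m.
|ω_lever| = |0.0774·6.388·+0.089887| / 0.045366 = 0.97964 rad/s.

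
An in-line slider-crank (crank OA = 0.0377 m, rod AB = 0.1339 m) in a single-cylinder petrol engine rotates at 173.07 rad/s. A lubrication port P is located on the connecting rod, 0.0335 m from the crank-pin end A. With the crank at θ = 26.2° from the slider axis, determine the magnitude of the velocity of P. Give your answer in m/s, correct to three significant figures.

ω = 173.1 rad/s.  Crank-pin speed |V_A| = rω = 6.5247 m/s, perpendicular to OA.
Rod angle: sinφ = −(r/L) sinθ ⇒ φ = -7.141°; ω_rod = −rω cosθ/√(L²−r²sin²θ) = -44.064 rad/s.
V_P = V_A + ω_rod × AP, with AP = 0.0335 m along the rod.
Components: V_Px = −rω sinθ − a·ω_rod·sinφ = -3.0642 m/s;  V_Py = rω cosθ + a·ω_rod·cosφ = +4.3897 m/s.
|V_P| = √(V_Px² + V_Py²) = 5.3534 m/s.

5.35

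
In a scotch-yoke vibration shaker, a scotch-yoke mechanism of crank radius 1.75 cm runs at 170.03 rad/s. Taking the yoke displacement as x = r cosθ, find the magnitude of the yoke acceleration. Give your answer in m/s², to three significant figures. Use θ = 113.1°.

198

ω = 170 rad/s
x = r cosθ ⇒ ẍ = −rω² cosθ (ω constant).
|a| = rω²|cosθ| = 0.0175·(170)²·|cos 113.1°| = 198.49 m/s².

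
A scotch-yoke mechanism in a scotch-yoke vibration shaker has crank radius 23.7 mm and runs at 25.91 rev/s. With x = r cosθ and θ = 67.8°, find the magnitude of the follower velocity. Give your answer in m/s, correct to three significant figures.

3.57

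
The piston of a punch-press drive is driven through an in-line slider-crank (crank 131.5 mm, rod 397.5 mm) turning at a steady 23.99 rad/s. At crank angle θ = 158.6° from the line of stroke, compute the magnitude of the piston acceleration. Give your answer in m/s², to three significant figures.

ω = 23.99 rad/s
x(θ) = r cosθ + √(L² − r² sin²θ); with ω constant, a = ω²·d²x/dθ².
d²x/dθ² = −r cosθ − r²(cos2θ)/√u − r⁴ sin²2θ/(4u^{3/2}),  u = L² − r² sin²θ = 0.155704 m².
Substituting r = 0.1315 m, L = 0.3975 m, θ = 158.6°: d²x/dθ² = +0.089718 m.
a = ω²·d²x/dθ² = (23.99)²·(+0.089718) = +51.634 m/s²;  |a| = 51.634 m/s².

51.6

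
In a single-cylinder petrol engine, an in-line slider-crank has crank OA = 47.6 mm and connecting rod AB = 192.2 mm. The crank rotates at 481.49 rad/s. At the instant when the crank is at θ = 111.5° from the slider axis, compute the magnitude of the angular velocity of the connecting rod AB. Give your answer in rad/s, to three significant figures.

ω = 481.5 rad/s
The rod makes angle φ with the slider axis where L sinφ = r sinθ; differentiating, L cosφ·φ̇ = r ω cosθ.
L cosφ = √(L² − r² sin²θ) = 0.18703 m.
|ω_rod| = r ω |cosθ| / √(L² − r² sin²θ) = 0.0476·481.5·0.36650/0.18703 = 44.912 rad/s.

44.9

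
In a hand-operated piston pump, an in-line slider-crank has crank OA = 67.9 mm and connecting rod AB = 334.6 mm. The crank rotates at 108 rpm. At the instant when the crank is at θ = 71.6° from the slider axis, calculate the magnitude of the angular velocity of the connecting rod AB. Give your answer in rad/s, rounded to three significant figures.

ω = 11.31 rad/s (converted from 108 rpm).
The rod makes angle φ with the slider axis where L sinφ = r sinθ; differentiating, L cosφ·φ̇ = r ω cosθ.
L cosφ = √(L² − r² sin²θ) = 0.32834 m.
|ω_rod| = r ω |cosθ| / √(L² − r² sin²θ) = 0.0679·11.31·0.31565/0.32834 = 0.73825 rad/s.

0.738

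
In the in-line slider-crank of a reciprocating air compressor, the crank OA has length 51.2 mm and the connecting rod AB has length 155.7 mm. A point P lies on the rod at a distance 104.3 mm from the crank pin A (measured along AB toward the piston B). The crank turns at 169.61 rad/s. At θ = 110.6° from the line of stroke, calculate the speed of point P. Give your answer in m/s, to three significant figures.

ω = 169.6 rad/s.  Crank-pin speed |V_A| = rω = 8.684 m/s, perpendicular to OA.
Rod angle: sinφ = −(r/L) sinθ ⇒ φ = -17.927°; ω_rod = −rω cosθ/√(L²−r²sin²θ) = +20.625 rad/s.
V_P = V_A + ω_rod × AP, with AP = 0.1043 m along the rod.
Components: V_Px = −rω sinθ − a·ω_rod·sinφ = -7.4666 m/s;  V_Py = rω cosθ + a·ω_rod·cosφ = -1.0087 m/s.
|V_P| = √(V_Px² + V_Py²) = 7.5344 m/s.

7.53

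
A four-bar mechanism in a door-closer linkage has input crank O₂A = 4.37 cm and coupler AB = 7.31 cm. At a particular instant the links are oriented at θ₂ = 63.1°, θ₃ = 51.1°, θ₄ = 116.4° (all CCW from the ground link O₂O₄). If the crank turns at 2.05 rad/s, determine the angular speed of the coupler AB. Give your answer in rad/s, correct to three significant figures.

1.08

ω₂ = 2.05 rad/s
Differentiating the loop-closure r₂e^{iθ₂}+r₃e^{iθ₃}=r₁+r₄e^{iθ₄} gives r₂ω₂e^{iθ₂}+r₃ω₃e^{iθ₃}=r₄ω₄e^{iθ₄}.
Eliminating the other unknown: ω₃ = r₂ω₂ sin(θ₄−θ₂) / [r₃ sin(θ₃−θ₄)].
Numerator sine = +0.80178; denominator sine = -0.90851.
Result = 0.0437·2.05·(+0.80178) / (0.0731·(-0.90851)) = -1.0815 rad/s; magnitude 1.0815 rad/s.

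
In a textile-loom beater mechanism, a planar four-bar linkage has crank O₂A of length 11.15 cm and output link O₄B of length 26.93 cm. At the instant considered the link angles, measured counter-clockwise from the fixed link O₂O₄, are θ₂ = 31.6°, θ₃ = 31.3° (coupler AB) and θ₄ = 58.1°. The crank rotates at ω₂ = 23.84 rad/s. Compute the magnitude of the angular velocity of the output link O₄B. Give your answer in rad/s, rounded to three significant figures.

ω₂ = 23.84 rad/s
Differentiating the loop-closure r₂e^{iθ₂}+r₃e^{iθ₃}=r₁+r₄e^{iθ₄} gives r₂ω₂e^{iθ₂}+r₃ω₃e^{iθ₃}=r₄ω₄e^{iθ₄}.
Eliminating the other unknown: ω₄ = r₂ω₂ sin(θ₂−θ₃) / [r₄ sin(θ₄−θ₃)].
Numerator sine = +0.00524; denominator sine = +0.45088.
Result = 0.1115·23.84·(+0.00524) / (0.2693·(+0.45088)) = +0.11463 rad/s; magnitude 0.11463 rad/s.

0.115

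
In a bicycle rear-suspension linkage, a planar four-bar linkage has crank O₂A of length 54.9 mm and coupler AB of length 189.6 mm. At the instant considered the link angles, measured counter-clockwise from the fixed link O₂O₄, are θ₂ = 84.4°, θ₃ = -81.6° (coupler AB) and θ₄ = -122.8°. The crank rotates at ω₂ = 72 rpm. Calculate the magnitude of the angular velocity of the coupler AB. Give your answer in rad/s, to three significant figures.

ω₂ = 7.54 rad/s (from 72 rpm).
Differentiating the loop-closure r₂e^{iθ₂}+r₃e^{iθ₃}=r₁+r₄e^{iθ₄} gives r₂ω₂e^{iθ₂}+r₃ω₃e^{iθ₃}=r₄ω₄e^{iθ₄}.
Eliminating the other unknown: ω₃ = r₂ω₂ sin(θ₄−θ₂) / [r₃ sin(θ₃−θ₄)].
Numerator sine = +0.45710; denominator sine = +0.65869.
Result = 0.0549·7.54·(+0.45710) / (0.1896·(+0.65869)) = +1.515 rad/s; magnitude 1.515 rad/s.

1.52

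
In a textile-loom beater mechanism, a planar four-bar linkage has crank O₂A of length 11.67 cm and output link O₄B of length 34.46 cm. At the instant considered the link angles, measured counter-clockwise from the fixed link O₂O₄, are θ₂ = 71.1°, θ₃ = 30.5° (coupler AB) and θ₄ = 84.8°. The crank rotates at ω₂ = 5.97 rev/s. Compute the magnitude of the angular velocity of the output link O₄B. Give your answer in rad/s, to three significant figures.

10.2

ω₂ = 37.51 rad/s (from 5.97 rev/s).
Differentiating the loop-closure r₂e^{iθ₂}+r₃e^{iθ₃}=r₁+r₄e^{iθ₄} gives r₂ω₂e^{iθ₂}+r₃ω₃e^{iθ₃}=r₄ω₄e^{iθ₄}.
Eliminating the other unknown: ω₄ = r₂ω₂ sin(θ₂−θ₃) / [r₄ sin(θ₄−θ₃)].
Numerator sine = +0.65077; denominator sine = +0.81208.
Result = 0.1167·37.51·(+0.65077) / (0.3446·(+0.81208)) = +10.18 rad/s; magnitude 10.18 rad/s.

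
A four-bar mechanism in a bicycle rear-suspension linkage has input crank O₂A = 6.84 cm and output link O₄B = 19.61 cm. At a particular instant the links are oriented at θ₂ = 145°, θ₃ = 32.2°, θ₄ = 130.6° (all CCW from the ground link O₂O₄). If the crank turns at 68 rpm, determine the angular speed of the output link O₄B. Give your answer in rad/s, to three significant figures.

2.31

ω₂ = 7.121 rad/s (from 68 rpm).
Differentiating the loop-closure r₂e^{iθ₂}+r₃e^{iθ₃}=r₁+r₄e^{iθ₄} gives r₂ω₂e^{iθ₂}+r₃ω₃e^{iθ₃}=r₄ω₄e^{iθ₄}.
Eliminating the other unknown: ω₄ = r₂ω₂ sin(θ₂−θ₃) / [r₄ sin(θ₄−θ₃)].
Numerator sine = +0.92186; denominator sine = +0.98927.
Result = 0.0684·7.121·(+0.92186) / (0.1961·(+0.98927)) = +2.3146 rad/s; magnitude 2.3146 rad/s.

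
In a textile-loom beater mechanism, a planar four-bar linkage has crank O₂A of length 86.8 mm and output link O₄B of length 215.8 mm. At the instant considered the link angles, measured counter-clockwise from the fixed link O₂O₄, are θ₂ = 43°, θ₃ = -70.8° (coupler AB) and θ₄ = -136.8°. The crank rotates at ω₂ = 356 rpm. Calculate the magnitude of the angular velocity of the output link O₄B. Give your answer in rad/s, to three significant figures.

15.0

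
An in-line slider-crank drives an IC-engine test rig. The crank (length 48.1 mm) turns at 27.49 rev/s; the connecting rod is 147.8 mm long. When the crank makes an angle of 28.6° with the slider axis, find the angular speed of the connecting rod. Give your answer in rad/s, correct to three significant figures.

ω = 172.7 rad/s (converted from 27.49 rev/s).
The rod makes angle φ with the slider axis where L sinφ = r sinθ; differentiating, L cosφ·φ̇ = r ω cosθ.
L cosφ = √(L² − r² sin²θ) = 0.146 m.
|ω_rod| = r ω |cosθ| / √(L² − r² sin²θ) = 0.0481·172.7·0.87798/0.146 = 49.963 rad/s.

50.0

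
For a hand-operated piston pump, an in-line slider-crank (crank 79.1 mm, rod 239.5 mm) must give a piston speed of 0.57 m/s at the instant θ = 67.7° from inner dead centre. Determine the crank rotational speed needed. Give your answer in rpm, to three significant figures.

For an in-line slider-crank, |v_piston| = rω|sinθ|·[1 + r cosθ/√(L² − r² sin²θ)].
With r = 0.0791 m, L = 0.2395 m, θ = 67.7°: the bracketed kinematic factor |dx/dθ| = 0.082816 m.
ω = v/|dx/dθ| = 0.57/0.082816 = 6.8827 rad/s.
N = 60ω/(2π) = 65.725 rpm.

65.7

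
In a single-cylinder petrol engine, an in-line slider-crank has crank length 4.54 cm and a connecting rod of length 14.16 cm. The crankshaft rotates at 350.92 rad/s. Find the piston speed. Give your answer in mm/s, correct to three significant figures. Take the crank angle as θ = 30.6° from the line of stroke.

10400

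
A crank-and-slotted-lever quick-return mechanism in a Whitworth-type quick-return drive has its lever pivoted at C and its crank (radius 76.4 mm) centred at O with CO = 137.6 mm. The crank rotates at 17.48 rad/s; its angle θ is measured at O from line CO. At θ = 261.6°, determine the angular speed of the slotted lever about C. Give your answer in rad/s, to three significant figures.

ω = 17.48 rad/s
Crank pin A relative to C: A = (d + r cosθ, r sinθ); lever angle φ = atan2(r sinθ, d + r cosθ).
Differentiating tanφ: φ̇ = rω(d cosθ + r)/(d² + r² + 2dr cosθ).
d² + r² + 2dr cosθ = |CA|² = 0.0216993 m²;  d cosθ + r = +0.056299 m.
|ω_lever| = |0.0764·17.48·+0.056299| / 0.0216993 = 3.4649 rad/s.

3.46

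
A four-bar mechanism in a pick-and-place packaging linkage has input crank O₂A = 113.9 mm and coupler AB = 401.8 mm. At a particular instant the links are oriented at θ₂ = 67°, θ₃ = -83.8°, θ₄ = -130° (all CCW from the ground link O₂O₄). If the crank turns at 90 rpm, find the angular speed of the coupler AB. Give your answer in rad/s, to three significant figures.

1.08

ω₂ = 9.425 rad/s (from 90 rpm).
Differentiating the loop-closure r₂e^{iθ₂}+r₃e^{iθ₃}=r₁+r₄e^{iθ₄} gives r₂ω₂e^{iθ₂}+r₃ω₃e^{iθ₃}=r₄ω₄e^{iθ₄}.
Eliminating the other unknown: ω₃ = r₂ω₂ sin(θ₄−θ₂) / [r₃ sin(θ₃−θ₄)].
Numerator sine = +0.29237; denominator sine = +0.72176.
Result = 0.1139·9.425·(+0.29237) / (0.4018·(+0.72176)) = +1.0822 rad/s; magnitude 1.0822 rad/s.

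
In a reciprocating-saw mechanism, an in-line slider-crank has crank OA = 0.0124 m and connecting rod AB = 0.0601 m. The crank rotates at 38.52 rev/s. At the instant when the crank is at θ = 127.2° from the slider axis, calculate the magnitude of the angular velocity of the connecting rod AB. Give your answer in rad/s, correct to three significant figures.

ω = 242 rad/s (converted from 38.52 rev/s).
The rod makes angle φ with the slider axis where L sinφ = r sinθ; differentiating, L cosφ·φ̇ = r ω cosθ.
L cosφ = √(L² − r² sin²θ) = 0.059283 m.
|ω_rod| = r ω |cosθ| / √(L² − r² sin²θ) = 0.0124·242·0.60460/0.059283 = 30.607 rad/s.

30.6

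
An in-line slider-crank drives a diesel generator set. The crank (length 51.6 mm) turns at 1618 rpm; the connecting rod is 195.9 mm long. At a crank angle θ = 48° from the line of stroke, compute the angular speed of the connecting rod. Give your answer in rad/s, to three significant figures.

30.5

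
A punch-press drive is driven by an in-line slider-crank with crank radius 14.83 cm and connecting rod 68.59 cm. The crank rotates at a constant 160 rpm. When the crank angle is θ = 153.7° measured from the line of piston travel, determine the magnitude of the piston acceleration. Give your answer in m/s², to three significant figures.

ω = 2π·160/60 = 16.76 rad/s
x(θ) = r cosθ + √(L² − r² sin²θ); with ω constant, a = ω²·d²x/dθ².
d²x/dθ² = −r cosθ − r²(cos2θ)/√u − r⁴ sin²2θ/(4u^{3/2}),  u = L² − r² sin²θ = 0.466141 m².
Substituting r = 0.1483 m, L = 0.6859 m, θ = 153.7°: d²x/dθ² = +0.11314 m.
a = ω²·d²x/dθ² = (16.76)²·(+0.11314) = +31.764 m/s²;  |a| = 31.764 m/s².

31.8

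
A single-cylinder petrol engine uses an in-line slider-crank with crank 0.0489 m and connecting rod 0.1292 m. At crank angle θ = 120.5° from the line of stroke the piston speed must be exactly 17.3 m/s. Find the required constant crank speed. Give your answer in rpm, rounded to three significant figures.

For an in-line slider-crank, |v_piston| = rω|sinθ|·[1 + r cosθ/√(L² − r² sin²θ)].
With r = 0.0489 m, L = 0.1292 m, θ = 120.5°: the bracketed kinematic factor |dx/dθ| = 0.033572 m.
ω = v/|dx/dθ| = 17.3/0.033572 = 515.31 rad/s.
N = 60ω/(2π) = 4920.9 rpm.

4920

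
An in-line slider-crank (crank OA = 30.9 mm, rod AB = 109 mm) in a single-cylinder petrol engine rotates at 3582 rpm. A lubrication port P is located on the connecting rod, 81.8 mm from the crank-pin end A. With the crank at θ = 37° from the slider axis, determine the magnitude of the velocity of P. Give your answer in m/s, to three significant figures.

8.50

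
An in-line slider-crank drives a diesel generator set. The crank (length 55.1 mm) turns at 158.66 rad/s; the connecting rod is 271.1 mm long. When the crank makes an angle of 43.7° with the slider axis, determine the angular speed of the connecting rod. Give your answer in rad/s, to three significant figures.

23.5

ω = 158.7 rad/s
The rod makes angle φ with the slider axis where L sinφ = r sinθ; differentiating, L cosφ·φ̇ = r ω cosθ.
L cosφ = √(L² − r² sin²θ) = 0.26841 m.
|ω_rod| = r ω |cosθ| / √(L² − r² sin²θ) = 0.0551·158.7·0.72297/0.26841 = 23.547 rad/s.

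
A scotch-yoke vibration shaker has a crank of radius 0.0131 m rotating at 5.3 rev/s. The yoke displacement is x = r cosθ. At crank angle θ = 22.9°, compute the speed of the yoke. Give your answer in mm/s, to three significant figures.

ω = 33.3 rad/s (from 5.3 rev/s).
x = r cosθ ⇒ ẋ = −rω sinθ.
|v| = rω|sinθ| = 0.0131·33.3·|sin 22.9°| = 0.16975 m/s = 169.75 mm/s.

170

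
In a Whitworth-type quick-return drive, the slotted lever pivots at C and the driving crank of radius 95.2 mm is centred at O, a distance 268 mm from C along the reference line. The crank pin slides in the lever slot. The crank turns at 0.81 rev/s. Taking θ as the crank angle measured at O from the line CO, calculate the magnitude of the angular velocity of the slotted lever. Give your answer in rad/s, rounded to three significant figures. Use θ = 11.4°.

ω = 5.089 rad/s (from 0.81 rev/s).
Crank pin A relative to C: A = (d + r cosθ, r sinθ); lever angle φ = atan2(r sinθ, d + r cosθ).
Differentiating tanφ: φ̇ = rω(d cosθ + r)/(d² + r² + 2dr cosθ).
d² + r² + 2dr cosθ = |CA|² = 0.130908 m²;  d cosθ + r = +0.35791 m.
|ω_lever| = |0.0952·5.089·+0.35791| / 0.130908 = 1.3247 rad/s.

1.32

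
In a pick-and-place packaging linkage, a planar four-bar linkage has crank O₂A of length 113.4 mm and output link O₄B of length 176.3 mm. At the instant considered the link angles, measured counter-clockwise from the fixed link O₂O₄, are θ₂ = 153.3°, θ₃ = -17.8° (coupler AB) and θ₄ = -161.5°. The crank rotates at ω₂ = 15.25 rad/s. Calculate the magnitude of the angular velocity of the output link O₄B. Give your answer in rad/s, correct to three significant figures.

2.56

ω₂ = 15.25 rad/s
Differentiating the loop-closure r₂e^{iθ₂}+r₃e^{iθ₃}=r₁+r₄e^{iθ₄} gives r₂ω₂e^{iθ₂}+r₃ω₃e^{iθ₃}=r₄ω₄e^{iθ₄}.
Eliminating the other unknown: ω₄ = r₂ω₂ sin(θ₂−θ₃) / [r₄ sin(θ₄−θ₃)].
Numerator sine = +0.15471; denominator sine = -0.59201.
Result = 0.1134·15.25·(+0.15471) / (0.1763·(-0.59201)) = -2.5634 rad/s; magnitude 2.5634 rad/s.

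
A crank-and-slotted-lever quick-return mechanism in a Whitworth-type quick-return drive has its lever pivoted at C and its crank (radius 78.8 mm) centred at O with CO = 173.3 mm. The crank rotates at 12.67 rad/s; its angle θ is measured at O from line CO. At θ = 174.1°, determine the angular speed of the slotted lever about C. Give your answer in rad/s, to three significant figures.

ω = 12.67 rad/s
Crank pin A relative to C: A = (d + r cosθ, r sinθ); lever angle φ = atan2(r sinθ, d + r cosθ).
Differentiating tanφ: φ̇ = rω(d cosθ + r)/(d² + r² + 2dr cosθ).
d² + r² + 2dr cosθ = |CA|² = 0.00907493 m²;  d cosθ + r = -0.093582 m.
|ω_lever| = |0.0788·12.67·-0.093582| / 0.00907493 = 10.296 rad/s.

10.3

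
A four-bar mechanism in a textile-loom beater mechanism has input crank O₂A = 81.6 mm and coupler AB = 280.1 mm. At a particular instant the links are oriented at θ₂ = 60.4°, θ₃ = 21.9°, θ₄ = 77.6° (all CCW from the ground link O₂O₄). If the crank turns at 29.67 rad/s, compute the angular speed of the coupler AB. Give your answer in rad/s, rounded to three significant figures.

3.09

ω₂ = 29.67 rad/s
Differentiating the loop-closure r₂e^{iθ₂}+r₃e^{iθ₃}=r₁+r₄e^{iθ₄} gives r₂ω₂e^{iθ₂}+r₃ω₃e^{iθ₃}=r₄ω₄e^{iθ₄}.
Eliminating the other unknown: ω₃ = r₂ω₂ sin(θ₄−θ₂) / [r₃ sin(θ₃−θ₄)].
Numerator sine = +0.29571; denominator sine = -0.82610.
Result = 0.0816·29.67·(+0.29571) / (0.2801·(-0.82610)) = -3.094 rad/s; magnitude 3.094 rad/s.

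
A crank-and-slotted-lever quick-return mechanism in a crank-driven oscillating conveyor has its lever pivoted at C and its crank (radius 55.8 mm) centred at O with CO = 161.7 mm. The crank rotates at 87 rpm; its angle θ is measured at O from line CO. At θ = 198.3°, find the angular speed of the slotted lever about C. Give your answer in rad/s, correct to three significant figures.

4.10

ω = 9.111 rad/s (from 87 rpm).
Crank pin A relative to C: A = (d + r cosθ, r sinθ); lever angle φ = atan2(r sinθ, d + r cosθ).
Differentiating tanφ: φ̇ = rω(d cosθ + r)/(d² + r² + 2dr cosθ).
d² + r² + 2dr cosθ = |CA|² = 0.0121275 m²;  d cosθ + r = -0.097722 m.
|ω_lever| = |0.0558·9.111·-0.097722| / 0.0121275 = 4.0964 rad/s.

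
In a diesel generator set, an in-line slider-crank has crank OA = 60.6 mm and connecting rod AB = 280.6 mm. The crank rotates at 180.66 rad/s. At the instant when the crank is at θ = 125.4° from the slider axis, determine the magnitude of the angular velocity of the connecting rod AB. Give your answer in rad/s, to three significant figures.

23.0

ω = 180.7 rad/s
The rod makes angle φ with the slider axis where L sinφ = r sinθ; differentiating, L cosφ·φ̇ = r ω cosθ.
L cosφ = √(L² − r² sin²θ) = 0.27622 m.
|ω_rod| = r ω |cosθ| / √(L² − r² sin²θ) = 0.0606·180.7·0.57928/0.27622 = 22.96 rad/s.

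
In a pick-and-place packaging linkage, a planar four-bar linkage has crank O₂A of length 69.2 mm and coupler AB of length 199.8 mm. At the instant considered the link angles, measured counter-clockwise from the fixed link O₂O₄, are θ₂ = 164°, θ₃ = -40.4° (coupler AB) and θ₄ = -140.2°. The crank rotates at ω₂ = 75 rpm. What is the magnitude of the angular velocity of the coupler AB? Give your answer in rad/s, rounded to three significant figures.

2.28

ω₂ = 7.854 rad/s (from 75 rpm).
Differentiating the loop-closure r₂e^{iθ₂}+r₃e^{iθ₃}=r₁+r₄e^{iθ₄} gives r₂ω₂e^{iθ₂}+r₃ω₃e^{iθ₃}=r₄ω₄e^{iθ₄}.
Eliminating the other unknown: ω₃ = r₂ω₂ sin(θ₄−θ₂) / [r₃ sin(θ₃−θ₄)].
Numerator sine = +0.82708; denominator sine = +0.98541.
Result = 0.0692·7.854·(+0.82708) / (0.1998·(+0.98541)) = +2.2831 rad/s; magnitude 2.2831 rad/s.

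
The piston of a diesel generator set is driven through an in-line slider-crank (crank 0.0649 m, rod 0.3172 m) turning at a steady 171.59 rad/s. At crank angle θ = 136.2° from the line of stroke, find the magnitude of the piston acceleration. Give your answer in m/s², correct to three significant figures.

1360

ω = 171.6 rad/s
x(θ) = r cosθ + √(L² − r² sin²θ); with ω constant, a = ω²·d²x/dθ².
d²x/dθ² = −r cosθ − r²(cos2θ)/√u − r⁴ sin²2θ/(4u^{3/2}),  u = L² − r² sin²θ = 0.098598 m².
Substituting r = 0.0649 m, L = 0.3172 m, θ = 136.2°: d²x/dθ² = +0.046138 m.
a = ω²·d²x/dθ² = (171.6)²·(+0.046138) = +1358.4 m/s²;  |a| = 1358.4 m/s².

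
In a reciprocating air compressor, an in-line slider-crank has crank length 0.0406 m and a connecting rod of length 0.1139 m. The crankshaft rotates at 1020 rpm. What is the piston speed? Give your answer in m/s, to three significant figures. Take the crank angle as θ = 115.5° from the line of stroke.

ω = 2π·1020/60 = 106.8 rad/s
For an in-line slider-crank, x = r cosθ + √(L² − r² sin²θ), so v = −rω sinθ·[1 + r cosθ/√(L² − r² sin²θ)].
With r = 0.0406 m, L = 0.1139 m, θ = 115.5°: √(L² − r² sin²θ) = 0.10784 m.
v = −0.0406·106.8·0.90259·[1 + 0.0406·-0.43051/0.10784] = -3.2798 m/s.
|v| = 3.2798 m/s.

3.28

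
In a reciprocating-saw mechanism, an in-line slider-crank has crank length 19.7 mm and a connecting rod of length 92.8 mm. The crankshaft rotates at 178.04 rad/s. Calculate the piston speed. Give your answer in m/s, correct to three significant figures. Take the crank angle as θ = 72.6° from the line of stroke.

ω = 178 rad/s
For an in-line slider-crank, x = r cosθ + √(L² − r² sin²θ), so v = −rω sinθ·[1 + r cosθ/√(L² − r² sin²θ)].
With r = 0.0197 m, L = 0.0928 m, θ = 72.6°: √(L² − r² sin²θ) = 0.090876 m.
v = −0.0197·178·0.95424·[1 + 0.0197·0.29904/0.090876] = -3.5639 m/s.
|v| = 3.5639 m/s.

3.56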